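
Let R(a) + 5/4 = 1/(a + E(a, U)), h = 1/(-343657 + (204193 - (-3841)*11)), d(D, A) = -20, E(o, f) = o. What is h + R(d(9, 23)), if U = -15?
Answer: -4957903/3888520 ≈ -1.2750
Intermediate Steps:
h = -1/97213 (h = 1/(-343657 + (204193 - 1*(-42251))) = 1/(-343657 + (204193 + 42251)) = 1/(-343657 + 246444) = 1/(-97213) = -1/97213 ≈ -1.0287e-5)
R(a) = -5/4 + 1/(2*a) (R(a) = -5/4 + 1/(a + a) = -5/4 + 1/(2*a))
h + R(d(9, 23)) = -1/97213 + (¼)*(2 - 5*(-20))/(-20) = -1/97213 + (¼)*(-1/20)*(2 + 100) = -1/97213 + (¼)*(-1/20)*102 = -1/97213 - 51/40 = -4957903/3888520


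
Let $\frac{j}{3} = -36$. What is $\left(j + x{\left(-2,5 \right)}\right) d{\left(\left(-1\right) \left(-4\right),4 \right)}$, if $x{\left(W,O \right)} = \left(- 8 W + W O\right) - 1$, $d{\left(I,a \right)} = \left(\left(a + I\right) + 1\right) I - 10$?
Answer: $-2678$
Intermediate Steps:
$j = -108$ ($j = 3 \left(-36\right) = -108$)
$d{\left(I,a \right)} = -10 + I \left(1 + I + a\right)$ ($d{\left(I,a \right)} = \left(\left(I + a\right) + 1\right) I - 10 = \left(1 + I + a\right) I - 10 = I \left(1 + I + a\right) - 10 = -10 + I \left(1 + I + a\right)$)
$x{\left(W,O \right)} = -1 - 8 W + O W$ ($x{\left(W,O \right)} = \left(- 8 W + O W\right) - 1 = -1 - 8 W + O W$)
$\left(j + x{\left(-2,5 \right)}\right) d{\left(\left(-1\right) \left(-4\right),4 \right)} = \left(-108 - -5\right) \left(-10 - -4 + \left(\left(-1\right) \left(-4\right)\right)^{2} + \left(-1\right) \left(-4\right) 4\right) = \left(-108 - -5\right) \left(-10 + 4 + 4^{2} + 4 \cdot 4\right) = \left(-108 + 5\right) \left(-10 + 4 + 16 + 16\right) = \left(-103\right) 26 = -2678$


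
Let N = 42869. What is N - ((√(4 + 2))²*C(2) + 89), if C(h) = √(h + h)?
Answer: 42768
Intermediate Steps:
C(h) = √2*√h (C(h) = √(2*h) = √2*√h)
N - ((√(4 + 2))²*C(2) + 89) = 42869 - ((√(4 + 2))²*(√2*√2) + 89) = 42869 - ((√6)²*2 + 89) = 42869 - (6*2 + 89) = 42869 - (12 + 89) = 42869 - 1*101 = 42869 - 101 = 42768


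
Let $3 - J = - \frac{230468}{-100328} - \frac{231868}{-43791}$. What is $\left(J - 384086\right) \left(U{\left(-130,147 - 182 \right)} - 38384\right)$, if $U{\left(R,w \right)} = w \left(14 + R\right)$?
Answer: $\frac{7240167164353463578}{549182931} \approx 1.3184 \cdot 10^{10}$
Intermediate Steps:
$J = - \frac{5043721637}{1098365862}$ ($J = 3 - \left(- \frac{230468}{-100328} - \frac{231868}{-43791}\right) = 3 - \left(\left(-230468\right) \left(- \frac{1}{100328}\right) - - \frac{231868}{43791}\right) = 3 - \left(\frac{57617}{25082} + \frac{231868}{43791}\right) = 3 - \frac{8338819223}{1098365862} = - \frac{5043721637}{1098365862} \approx -4.592$)
$\left(J - 384086\right) \left(U{\left(-130,147 - 182 \right)} - 38384\right) = \left(- \frac{5043721637}{1098365862} - 384086\right) \left(\left(147 - 182\right) \left(14 - 130\right) - 38384\right) = - \frac{421871994193769 \left(\left(-35\right) \left(-116\right) - 38384\right)}{1098365862} = - \frac{421871994193769 \left(4060 - 38384\right)}{1098365862} = \left(- \frac{421871994193769}{1098365862}\right) \left(-34324\right) = \frac{7240167164353463578}{549182931}$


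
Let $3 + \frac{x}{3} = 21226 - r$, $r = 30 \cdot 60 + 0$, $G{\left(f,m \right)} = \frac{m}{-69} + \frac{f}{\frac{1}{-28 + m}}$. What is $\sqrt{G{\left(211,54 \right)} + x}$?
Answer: $\frac{\sqrt{33725981}}{23} \approx 252.5$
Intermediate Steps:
$G{\left(f,m \right)} = - \frac{m}{69} + f \left(-28 + m\right)$ ($G{\left(f,m \right)} = m \left(- \frac{1}{69}\right) + f \left(-28 + m\right) = - \frac{m}{69} + f \left(-28 + m\right)$)
$r = 1800$ ($r = 1800 + 0 = 1800$)
$x = 58269$ ($x = -9 + 3 \left(21226 - 1800\right) = -9 + 3 \cdot 19426 = -9 + 58278 = 58269$)
$\sqrt{G{\left(211,54 \right)} + x} = \sqrt{\left(\left(-28\right) 211 - \frac{18}{23} + 211 \cdot 54\right) + 58269} = \sqrt{\left(-5908 - \frac{18}{23} + 11394\right) + 58269} = \sqrt{\frac{126160}{23} + 58269} = \sqrt{\frac{1466347}{23}} = \frac{\sqrt{33725981}}{23}$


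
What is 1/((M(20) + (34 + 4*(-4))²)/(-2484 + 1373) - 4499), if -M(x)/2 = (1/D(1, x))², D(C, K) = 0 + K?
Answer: -222200/999742599 ≈ -0.00022226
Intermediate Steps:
D(C, K) = K
M(x) = -2/x²
1/((M(20) + (34 + 4*(-4))²)/(-2484 + 1373) - 4499) = 1/((-2/20² + (34 + 4*(-4))²)/(-2484 + 1373) - 4499) = 1/((-2*1/400 + (34 - 16)²)/(-1111) - 4499) = 1/((-1/200 + 18²)*(-1/1111) - 4499) = 1/((-1/200 + 324)*(-1/1111) - 4499) = 1/((64799/200)*(-1/1111) - 4499) = 1/(-64799/222200 - 4499) = 1/(-999742599/222200) = -222200/999742599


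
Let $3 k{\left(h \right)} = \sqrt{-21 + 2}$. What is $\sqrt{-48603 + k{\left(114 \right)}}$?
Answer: $\frac{\sqrt{-437427 + 3 i \sqrt{19}}}{3} \approx 0.0032953 + 220.46 i$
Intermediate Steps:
$k{\left(h \right)} = \frac{i \sqrt{19}}{3}$ ($k{\left(h \right)} = \frac{\sqrt{-21 + 2}}{3} = \frac{\sqrt{-19}}{3} = \frac{i \sqrt{19}}{3}$)
$\sqrt{-48603 + k{\left(114 \right)}} = \sqrt{-48603 + \frac{i \sqrt{19}}{3}}$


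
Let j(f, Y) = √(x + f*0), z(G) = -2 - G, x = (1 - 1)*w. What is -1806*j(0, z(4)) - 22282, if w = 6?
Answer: -22282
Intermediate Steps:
x = 0 (x = (1 - 1)*6 = 0*6 = 0)
j(f, Y) = 0 (j(f, Y) = √(0 + f*0) = √(0 + 0) = √0 = 0)
-1806*j(0, z(4)) - 22282 = -1806*0 - 22282 = 0 - 22282 = -22282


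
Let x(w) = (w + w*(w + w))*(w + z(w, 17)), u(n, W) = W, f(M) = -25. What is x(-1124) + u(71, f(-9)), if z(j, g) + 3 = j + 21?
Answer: -5632150465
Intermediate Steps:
z(j, g) = 18 + j (z(j, g) = -3 + (j + 21) = -3 + (21 + j) = 18 + j)
x(w) = (18 + 2*w)*(w + 2*w**2) (x(w) = (w + w*(w + w))*(w + (18 + w)) = (w + w*(2*w))*(18 + 2*w) = (w + 2*w**2)*(18 + 2*w) = (18 + 2*w)*(w + 2*w**2))
x(-1124) + u(71, f(-9)) = 2*(-1124)*(9 + 2*(-1124)**2 + 19*(-1124)) - 25 = 2*(-1124)*(9 + 2*1263376 - 21356) - 25 = 2*(-1124)*(9 + 2526752 - 21356) - 25 = 2*(-1124)*2505405 - 25 = -5632150440 - 25 = -5632150465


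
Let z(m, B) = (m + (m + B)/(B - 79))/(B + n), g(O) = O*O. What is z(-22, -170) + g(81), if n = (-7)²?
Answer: 65893885/10043 ≈ 6561.2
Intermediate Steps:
n = 49
g(O) = O²
z(m, B) = (m + (B + m)/(-79 + B))/(49 + B) (z(m, B) = (m + (m + B)/(B - 79))/(B + 49) = (m + (B + m)/(-79 + B))/(49 + B))
z(-22, -170) + g(81) = (-170 - 78*(-22) - 170*(-22))/(-3871 + (-170)² - 30*(-170)) + 81² = (-170 + 1716 + 3740)/(-3871 + 28900 + 5100) + 6561 = 5286/30129 + 6561 = (1/30129)*5286 + 6561 = 1762/10043 + 6561 = 65893885/10043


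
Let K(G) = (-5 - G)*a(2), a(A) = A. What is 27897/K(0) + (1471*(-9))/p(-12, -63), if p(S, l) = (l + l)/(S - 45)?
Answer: -307257/35 ≈ -8778.8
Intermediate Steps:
p(S, l) = 2*l/(-45 + S) (p(S, l) = (2*l)/(-45 + S) = 2*l/(-45 + S))
K(G) = -10 - 2*G (K(G) = (-5 - G)*2 = -10 - 2*G)
27897/K(0) + (1471*(-9))/p(-12, -63) = 27897/(-10 - 2*0) + (1471*(-9))/((2*(-63)/(-45 - 12))) = 27897/(-10 + 0) - 13239/(2*(-63)/(-57)) = 27897/(-10) - 13239/(2*(-63)*(-1/57)) = 27897*(-⅒) - 13239/42/19 = -27897/10 - 13239*19/42 = -27897/10 - 83847/14 = -307257/35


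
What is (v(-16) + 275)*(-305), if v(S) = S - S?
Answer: -83875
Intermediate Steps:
v(S) = 0
(v(-16) + 275)*(-305) = (0 + 275)*(-305) = 275*(-305) = -83875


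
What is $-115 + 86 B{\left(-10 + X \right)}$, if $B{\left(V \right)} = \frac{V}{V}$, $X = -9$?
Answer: $-29$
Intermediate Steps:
$B{\left(V \right)} = 1$
$-115 + 86 B{\left(-10 + X \right)} = -115 + 86 \cdot 1 = -115 + 86 = -29$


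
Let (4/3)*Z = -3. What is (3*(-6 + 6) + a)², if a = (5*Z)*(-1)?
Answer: 2025/16 ≈ 126.56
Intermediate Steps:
Z = -9/4 (Z = (¾)*(-3) = -9/4 ≈ -2.2500)
a = 45/4 (a = (5*(-9/4))*(-1) = -45/4*(-1) = 45/4 ≈ 11.250)
(3*(-6 + 6) + a)² = (3*(-6 + 6) + 45/4)² = (3*0 + 45/4)² = (0 + 45/4)² = (45/4)² = 2025/16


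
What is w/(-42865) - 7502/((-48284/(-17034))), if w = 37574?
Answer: -1369873155709/517423415 ≈ -2647.5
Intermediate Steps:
w/(-42865) - 7502/((-48284/(-17034))) = 37574/(-42865) - 7502/((-48284/(-17034))) = 37574*(-1/42865) - 7502/((-48284*(-1/17034))) = -37574/42865 - 7502/24142/8517 = -37574/42865 - 7502*8517/24142 = -37574/42865 - 31947267/12071 = -1369873155709/517423415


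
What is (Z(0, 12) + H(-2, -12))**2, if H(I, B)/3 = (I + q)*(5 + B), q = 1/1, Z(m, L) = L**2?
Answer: 27225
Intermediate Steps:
q = 1
H(I, B) = 3*(1 + I)*(5 + B) (H(I, B) = 3*((I + 1)*(5 + B)) = 3*((1 + I)*(5 + B)) = 3*(1 + I)*(5 + B))
(Z(0, 12) + H(-2, -12))**2 = (12**2 + (15 + 3*(-12) + 15*(-2) + 3*(-12)*(-2)))**2 = (144 + (15 - 36 - 30 + 72))**2 = (144 + 21)**2 = 165**2 = 27225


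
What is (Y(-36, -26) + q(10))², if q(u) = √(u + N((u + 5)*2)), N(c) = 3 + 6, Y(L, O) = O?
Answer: (26 - √19)² ≈ 468.34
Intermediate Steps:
N(c) = 9
q(u) = √(9 + u) (q(u) = √(u + 9) = √(9 + u))
(Y(-36, -26) + q(10))² = (-26 + √(9 + 10))² = (-26 + √19)²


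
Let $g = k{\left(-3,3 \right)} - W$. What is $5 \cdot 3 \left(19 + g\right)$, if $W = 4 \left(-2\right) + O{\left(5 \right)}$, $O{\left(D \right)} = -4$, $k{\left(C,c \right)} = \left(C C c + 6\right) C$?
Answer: $-1020$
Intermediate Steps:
$k{\left(C,c \right)} = C \left(6 + c C^{2}\right)$ ($k{\left(C,c \right)} = \left(C^{2} c + 6\right) C = \left(c C^{2} + 6\right) C = \left(6 + c C^{2}\right) C = C \left(6 + c C^{2}\right)$)
$W = -12$ ($W = 4 \left(-2\right) - 4 = -8 - 4 = -12$)
$g = -87$ ($g = - 3 \left(6 + 3 \left(-3\right)^{2}\right) - -12 = - 3 \left(6 + 3 \cdot 9\right) + 12 = - 3 \left(6 + 27\right) + 12 = \left(-3\right) 33 + 12 = -99 + 12 = -87$)
$5 \cdot 3 \left(19 + g\right) = 5 \cdot 3 \left(19 - 87\right) = 15 \left(-68\right) = -1020$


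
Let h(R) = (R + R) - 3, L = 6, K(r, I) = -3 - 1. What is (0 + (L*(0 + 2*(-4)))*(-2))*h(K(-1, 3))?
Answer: -1056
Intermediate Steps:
K(r, I) = -4
h(R) = -3 + 2*R (h(R) = 2*R - 3 = -3 + 2*R)
(0 + (L*(0 + 2*(-4)))*(-2))*h(K(-1, 3)) = (0 + (6*(0 + 2*(-4)))*(-2))*(-3 + 2*(-4)) = (0 + (6*(0 - 8))*(-2))*(-3 - 8) = (0 + (6*(-8))*(-2))*(-11) = (0 - 48*(-2))*(-11) = (0 + 96)*(-11) = 96*(-11) = -1056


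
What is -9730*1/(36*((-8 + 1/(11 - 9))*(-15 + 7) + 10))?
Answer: -139/36 ≈ -3.8611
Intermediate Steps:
-9730*1/(36*((-8 + 1/(11 - 9))*(-15 + 7) + 10)) = -9730*1/(36*((-8 + 1/2)*(-8) + 10)) = -9730*1/(36*((-8 + ½)*(-8) + 10)) = -9730*1/(36*(-15/2*(-8) + 10)) = -9730*1/(36*(60 + 10)) = -9730/(36*70) = -9730/2520 = -9730*1/2520 = -139/36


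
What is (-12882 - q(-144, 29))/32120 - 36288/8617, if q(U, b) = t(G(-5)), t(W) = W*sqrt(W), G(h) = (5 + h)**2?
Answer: -91183911/19769860 ≈ -4.6123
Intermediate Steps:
t(W) = W**(3/2)
q(U, b) = 0 (q(U, b) = ((5 - 5)**2)**(3/2) = (0**2)**(3/2) = 0**(3/2) = 0)
(-12882 - q(-144, 29))/32120 - 36288/8617 = (-12882 - 1*0)/32120 - 36288/8617 = (-12882 + 0)*(1/32120) - 36288*1/8617 = -12882*1/32120 - 5184/1231 = -6441/16060 - 5184/1231 = -91183911/19769860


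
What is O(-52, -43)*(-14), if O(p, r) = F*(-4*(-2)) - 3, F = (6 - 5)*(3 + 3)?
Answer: -630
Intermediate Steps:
F = 6 (F = 1*6 = 6)
O(p, r) = 45 (O(p, r) = 6*(-4*(-2)) - 3 = 6*8 - 3 = 48 - 3 = 45)
O(-52, -43)*(-14) = 45*(-14) = -630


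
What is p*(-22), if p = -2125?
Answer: 46750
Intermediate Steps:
p*(-22) = -2125*(-22) = 46750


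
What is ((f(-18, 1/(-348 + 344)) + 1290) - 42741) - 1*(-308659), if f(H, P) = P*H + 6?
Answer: 534437/2 ≈ 2.6722e+5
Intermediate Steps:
f(H, P) = 6 + H*P (f(H, P) = H*P + 6 = 6 + H*P)
((f(-18, 1/(-348 + 344)) + 1290) - 42741) - 1*(-308659) = (((6 - 18/(-348 + 344)) + 1290) - 42741) - 1*(-308659) = (((6 - 18/(-4)) + 1290) - 42741) + 308659 = (((6 - 18*(-¼)) + 1290) - 42741) + 308659 = (((6 + 9/2) + 1290) - 42741) + 308659 = ((21/2 + 1290) - 42741) + 308659 = (2601/2 - 42741) + 308659 = -82881/2 + 308659 = 534437/2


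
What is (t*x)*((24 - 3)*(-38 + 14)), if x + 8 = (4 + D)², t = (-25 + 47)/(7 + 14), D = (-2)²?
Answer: -29568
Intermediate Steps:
D = 4
t = 22/21 ≈ 1.0476
x = 56 (x = -8 + (4 + 4)² = -8 + 8² = -8 + 64 = 56)
(t*x)*((24 - 3)*(-38 + 14)) = ((22/21)*56)*((24 - 3)*(-38 + 14)) = 176*(21*(-24))/3 = (176/3)*(-504) = -29568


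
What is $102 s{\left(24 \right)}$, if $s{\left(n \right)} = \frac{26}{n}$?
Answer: $\frac{221}{2} \approx 110.5$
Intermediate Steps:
$102 s{\left(24 \right)} = 102 \cdot \frac{26}{24} = 102 \cdot 26 \cdot \frac{1}{24} = 102 \cdot \frac{13}{12} = \frac{221}{2}$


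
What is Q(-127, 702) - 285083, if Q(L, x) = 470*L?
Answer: -344773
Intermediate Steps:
Q(-127, 702) - 285083 = 470*(-127) - 285083 = -59690 - 285083 = -344773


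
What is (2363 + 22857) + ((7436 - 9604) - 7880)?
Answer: 15172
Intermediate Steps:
(2363 + 22857) + ((7436 - 9604) - 7880) = 25220 + (-2168 - 7880) = 25220 - 10048 = 15172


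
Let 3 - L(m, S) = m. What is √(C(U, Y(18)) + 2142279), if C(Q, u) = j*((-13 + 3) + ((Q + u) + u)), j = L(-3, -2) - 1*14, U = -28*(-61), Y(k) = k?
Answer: √2128407 ≈ 1458.9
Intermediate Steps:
L(m, S) = 3 - m
U = 1708
j = -8 (j = (3 - 1*(-3)) - 1*14 = (3 + 3) - 14 = 6 - 14 = -8)
C(Q, u) = 80 - 16*u - 8*Q (C(Q, u) = -8*((-13 + 3) + ((Q + u) + u)) = -8*(-10 + (Q + 2*u)) = -8*(-10 + Q + 2*u) = 80 - 16*u - 8*Q)
√(C(U, Y(18)) + 2142279) = √((80 - 16*18 - 8*1708) + 2142279) = √((80 - 288 - 13664) + 2142279) = √(-13872 + 2142279) = √2128407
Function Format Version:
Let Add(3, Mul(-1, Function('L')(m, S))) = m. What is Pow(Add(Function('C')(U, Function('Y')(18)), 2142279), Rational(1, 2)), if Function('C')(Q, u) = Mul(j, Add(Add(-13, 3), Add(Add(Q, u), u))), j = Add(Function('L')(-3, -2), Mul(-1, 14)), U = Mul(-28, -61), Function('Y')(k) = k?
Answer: Pow(2128407, Rational(1, 2)) ≈ 1458.9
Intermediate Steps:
Function('L')(m, S) = Add(3, Mul(-1, m))
U = 1708
j = -8 (j = Add(Add(3, Mul(-1, -3)), Mul(-1, 14)) = Add(Add(3, 3), -14) = Add(6, -14) = -8)
Function('C')(Q, u) = Add(80, Mul(-16, u), Mul(-8, Q)) (Function('C')(Q, u) = Mul(-8, Add(Add(-13, 3), Add(Add(Q, u), u))) = Mul(-8, Add(-10, Add(Q, Mul(2, u)))) = Mul(-8, Add(-10, Q, Mul(2, u))) = Add(80, Mul(-16, u), Mul(-8, Q)))
Pow(Add(Function('C')(U, Function('Y')(18)), 2142279), Rational(1, 2)) = Pow(Add(Add(80, Mul(-16, 18), Mul(-8, 1708)), 2142279), Rational(1, 2)) = Pow(Add(Add(80, -288, -13664), 2142279), Rational(1, 2)) = Pow(Add(-13872, 2142279), Rational(1, 2)) = Pow(2128407, Rational(1, 2))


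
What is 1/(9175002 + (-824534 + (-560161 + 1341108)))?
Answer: 1/9131415 ≈ 1.0951e-7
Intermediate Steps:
1/(9175002 + (-824534 + (-560161 + 1341108))) = 1/(9175002 + (-824534 + 780947)) = 1/(9175002 - 43587) = 1/9131415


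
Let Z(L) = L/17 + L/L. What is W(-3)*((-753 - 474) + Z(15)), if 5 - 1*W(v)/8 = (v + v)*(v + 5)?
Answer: -166616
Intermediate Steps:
Z(L) = 1 + L/17 (Z(L) = L*(1/17) + 1 = L/17 + 1 = 1 + L/17)
W(v) = 40 - 16*v*(5 + v) (W(v) = 40 - 8*(v + v)*(v + 5) = 40 - 8*2*v*(5 + v) = 40 - 16*v*(5 + v))
W(-3)*((-753 - 474) + Z(15)) = (40 - 80*(-3) - 16*(-3)²)*((-753 - 474) + (1 + (1/17)*15)) = (40 + 240 - 16*9)*(-1227 + (1 + 15/17)) = (40 + 240 - 144)*(-1227 + 32/17) = 136*(-20827/17) = -166616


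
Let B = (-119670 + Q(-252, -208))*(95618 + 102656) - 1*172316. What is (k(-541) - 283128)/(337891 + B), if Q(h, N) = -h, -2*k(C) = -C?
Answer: 566797/47354637914 ≈ 1.1969e-5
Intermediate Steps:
k(C) = C/2 (k(C) = -(-1)*C/2 = C/2)
B = -23677656848 (B = (-119670 - 1*(-252))*(95618 + 102656) - 1*172316 = (-119670 + 252)*198274 - 172316 = -119418*198274 - 172316 = -23677484532 - 172316 = -23677656848)
(k(-541) - 283128)/(337891 + B) = ((½)*(-541) - 283128)/(337891 - 23677656848) = (-541/2 - 283128)/(-23677318957) = -566797/2*(-1/23677318957) = 566797/47354637914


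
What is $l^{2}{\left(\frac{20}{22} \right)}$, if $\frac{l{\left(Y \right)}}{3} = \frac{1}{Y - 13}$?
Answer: $\frac{1089}{17689} \approx 0.061564$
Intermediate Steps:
$l{\left(Y \right)} = \frac{3}{-13 + Y}$ ($l{\left(Y \right)} = \frac{3}{Y - 13} = \frac{3}{-13 + Y}$)
$l^{2}{\left(\frac{20}{22} \right)} = \left(\frac{3}{-13 + \frac{20}{22}}\right)^{2} = \left(\frac{3}{-13 + 20 \cdot \frac{1}{22}}\right)^{2} = \left(\frac{3}{-13 + \frac{10}{11}}\right)^{2} = \left(\frac{3}{- \frac{133}{11}}\right)^{2} = \left(3 \left(- \frac{11}{133}\right)\right)^{2} = \left(- \frac{33}{133}\right)^{2} = \frac{1089}{17689}$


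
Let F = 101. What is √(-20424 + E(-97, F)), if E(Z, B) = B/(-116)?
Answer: I*√68709265/58 ≈ 142.92*I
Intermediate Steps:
E(Z, B) = -B/116 (E(Z, B) = B*(-1/116) = -B/116)
√(-20424 + E(-97, F)) = √(-20424 - 1/116*101) = √(-20424 - 101/116) = √(-2369285/116) = I*√68709265/58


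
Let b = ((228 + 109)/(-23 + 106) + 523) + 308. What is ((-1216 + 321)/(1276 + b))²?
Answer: 5518261225/30701347524 ≈ 0.17974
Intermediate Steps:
b = 69310/83 (b = (337/83 + 523) + 308 = 43746/83 + 308 = 69310/83 ≈ 835.06)
((-1216 + 321)/(1276 + b))² = ((-1216 + 321)/(1276 + 69310/83))² = (-895/175218/83)² = (-895*83/175218)² = (-74285/175218)² = 5518261225/30701347524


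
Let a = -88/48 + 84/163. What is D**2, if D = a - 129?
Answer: 16243757401/956484 ≈ 16983.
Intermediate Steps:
a = -1289/978 (a = -88*1/48 + 84*(1/163) = -11/6 + 84/163 = -1289/978 ≈ -1.3180)
D = -127451/978 (D = -1289/978 - 129 = -127451/978 ≈ -130.32)
D**2 = (-127451/978)**2 = 16243757401/956484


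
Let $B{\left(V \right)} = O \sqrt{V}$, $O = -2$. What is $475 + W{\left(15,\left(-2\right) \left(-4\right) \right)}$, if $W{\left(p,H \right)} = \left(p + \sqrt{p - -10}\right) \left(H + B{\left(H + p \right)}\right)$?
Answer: $635 - 40 \sqrt{23} \approx 443.17$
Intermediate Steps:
$B{\left(V \right)} = - 2 \sqrt{V}$
$W{\left(p,H \right)} = \left(H - 2 \sqrt{H + p}\right) \left(p + \sqrt{10 + p}\right)$ ($W{\left(p,H \right)} = \left(p + \sqrt{p - -10}\right) \left(H - 2 \sqrt{H + p}\right) = \left(p + \sqrt{p + 10}\right) \left(H - 2 \sqrt{H + p}\right) = \left(p + \sqrt{10 + p}\right) \left(H - 2 \sqrt{H + p}\right) = \left(H - 2 \sqrt{H + p}\right) \left(p + \sqrt{10 + p}\right)$)
$475 + W{\left(15,\left(-2\right) \left(-4\right) \right)} = 475 + \left(\left(-2\right) \left(-4\right) 15 + \left(-2\right) \left(-4\right) \sqrt{10 + 15} - 30 \sqrt{\left(-2\right) \left(-4\right) + 15} - 2 \sqrt{10 + 15} \sqrt{\left(-2\right) \left(-4\right) + 15}\right) = 475 + \left(8 \cdot 15 + 8 \sqrt{25} - 30 \sqrt{8 + 15} - 2 \sqrt{25} \sqrt{8 + 15}\right) = 475 + \left(120 + 8 \cdot 5 - 30 \sqrt{23} - 10 \sqrt{23}\right) = 475 + \left(120 + 40 - 30 \sqrt{23} - 10 \sqrt{23}\right) = 475 + \left(160 - 40 \sqrt{23}\right) = 635 - 40 \sqrt{23}$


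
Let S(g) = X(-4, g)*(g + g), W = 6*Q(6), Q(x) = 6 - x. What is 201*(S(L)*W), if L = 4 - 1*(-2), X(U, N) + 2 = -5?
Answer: 0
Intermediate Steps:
X(U, N) = -7 (X(U, N) = -2 - 5 = -7)
W = 0 (W = 6*(6 - 1*6) = 6*(6 - 6) = 6*0 = 0)
L = 6 (L = 4 + 2 = 6)
S(g) = -14*g (S(g) = -7*(g + g) = -14*g)
201*(S(L)*W) = 201*(-14*6*0) = 201*(-84*0) = 201*0 = 0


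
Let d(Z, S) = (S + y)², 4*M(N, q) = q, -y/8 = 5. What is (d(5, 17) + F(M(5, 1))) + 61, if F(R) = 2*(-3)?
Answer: 584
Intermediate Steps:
y = -40 (y = -8*5 = -40)
M(N, q) = q/4
d(Z, S) = (-40 + S)² (d(Z, S) = (S - 40)² = (-40 + S)²)
F(R) = -6
(d(5, 17) + F(M(5, 1))) + 61 = ((-40 + 17)² - 6) + 61 = ((-23)² - 6) + 61 = (529 - 6) + 61 = 523 + 61 = 584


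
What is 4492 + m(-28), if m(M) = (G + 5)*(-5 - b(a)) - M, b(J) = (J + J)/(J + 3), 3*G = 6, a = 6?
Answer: 13427/3 ≈ 4475.7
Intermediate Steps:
G = 2 (G = (⅓)*6 = 2)
b(J) = 2*J/(3 + J) (b(J) = (2*J)/(3 + J) = 2*J/(3 + J))
m(M) = -133/3 - M (m(M) = (2 + 5)*(-5 - 2*6/(3 + 6)) - M = 7*(-5 - 2*6/9) - M = 7*(-5 - 1*4/3) - M = 7*(-5 - 4/3) - M = 7*(-19/3) - M = -133/3 - M)
4492 + m(-28) = 4492 + (-133/3 - 1*(-28)) = 4492 + (-133/3 + 28) = 4492 - 49/3 = 13427/3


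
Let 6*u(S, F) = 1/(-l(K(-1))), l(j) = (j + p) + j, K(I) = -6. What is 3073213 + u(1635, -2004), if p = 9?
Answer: 55317835/18 ≈ 3.0732e+6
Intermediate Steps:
l(j) = 9 + 2*j (l(j) = (j + 9) + j = (9 + j) + j = 9 + 2*j)
u(S, F) = 1/18 (u(S, F) = 1/(6*((-(9 + 2*(-6))))) = 1/(6*((-(9 - 12)))) = 1/(6*((-1*(-3)))) = (1/6)/3 = (1/6)*(1/3) = 1/18)
3073213 + u(1635, -2004) = 3073213 + 1/18 = 55317835/18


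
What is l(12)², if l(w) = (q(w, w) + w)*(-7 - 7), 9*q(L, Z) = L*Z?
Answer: 153664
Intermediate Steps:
q(L, Z) = L*Z/9 (q(L, Z) = (L*Z)/9 = L*Z/9)
l(w) = -14*w - 14*w²/9 (l(w) = (w*w/9 + w)*(-7 - 7) = (w²/9 + w)*(-14) = (w + w²/9)*(-14) = -14*w - 14*w²/9)
l(12)² = ((14/9)*12*(-9 - 1*12))² = ((14/9)*12*(-9 - 12))² = ((14/9)*12*(-21))² = (-392)² = 153664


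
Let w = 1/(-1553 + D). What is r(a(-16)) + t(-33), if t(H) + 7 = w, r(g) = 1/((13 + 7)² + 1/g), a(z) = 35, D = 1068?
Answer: -47530421/6790485 ≈ -6.9996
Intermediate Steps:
w = -1/485 (w = 1/(-1553 + 1068) = 1/(-485) = -1/485 ≈ -0.0020619)
r(g) = 1/(400 + 1/g) (r(g) = 1/(20² + 1/g) = 1/(400 + 1/g))
t(H) = -3396/485 (t(H) = -7 - 1/485 = -3396/485)
r(a(-16)) + t(-33) = 35/(1 + 400*35) - 3396/485 = 35/(1 + 14000) - 3396/485 = 35/14001 - 3396/485 = -47530421/6790485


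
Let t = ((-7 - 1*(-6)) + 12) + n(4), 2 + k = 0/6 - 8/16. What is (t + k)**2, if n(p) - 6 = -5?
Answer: 361/4 ≈ 90.250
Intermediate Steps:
n(p) = 1 (n(p) = 6 - 5 = 1)
k = -5/2 (k = -2 + (0/6 - 8/16) = -2 + (0*(1/6) - 8*1/16) = -2 + (0 - 1/2) = -2 - 1/2 = -5/2 ≈ -2.5000)
t = 12 (t = ((-7 - 1*(-6)) + 12) + 1 = ((-7 + 6) + 12) + 1 = (-1 + 12) + 1 = 11 + 1 = 12)
(t + k)**2 = (12 - 5/2)**2 = (19/2)**2 = 361/4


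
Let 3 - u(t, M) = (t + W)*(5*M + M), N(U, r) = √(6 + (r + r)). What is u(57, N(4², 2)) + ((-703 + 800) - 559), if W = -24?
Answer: -459 - 198*√10 ≈ -1085.1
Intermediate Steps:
N(U, r) = √(6 + 2*r)
u(t, M) = 3 - 6*M*(-24 + t) (u(t, M) = 3 - (t - 24)*(5*M + M) = 3 - (-24 + t)*6*M = 3 - 6*M*(-24 + t))
u(57, N(4², 2)) + ((-703 + 800) - 559) = (3 + 144*√(6 + 2*2) - 6*√(6 + 2*2)*57) + ((-703 + 800) - 559) = (3 + 144*√(6 + 4) - 6*√(6 + 4)*57) + (97 - 559) = (3 + 144*√10 - 6*√10*57) - 462 = (3 + 144*√10 - 342*√10) - 462 = (3 - 198*√10) - 462 = -459 - 198*√10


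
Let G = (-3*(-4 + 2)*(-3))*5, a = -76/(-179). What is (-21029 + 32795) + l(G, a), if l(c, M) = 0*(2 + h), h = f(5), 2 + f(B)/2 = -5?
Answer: 11766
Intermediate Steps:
f(B) = -14 (f(B) = -4 + 2*(-5) = -4 - 10 = -14)
h = -14
a = 76/179 (a = -76*(-1/179) = 76/179 ≈ 0.42458)
G = -90 (G = (-3*(-2)*(-3))*5 = (6*(-3))*5 = -18*5 = -90)
l(c, M) = 0 (l(c, M) = 0*(2 - 14) = 0*(-12) = 0)
(-21029 + 32795) + l(G, a) = (-21029 + 32795) + 0 = 11766 + 0 = 11766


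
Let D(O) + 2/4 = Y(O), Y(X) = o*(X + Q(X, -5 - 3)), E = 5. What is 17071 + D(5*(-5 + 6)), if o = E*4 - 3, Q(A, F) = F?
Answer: 34039/2 ≈ 17020.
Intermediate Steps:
o = 17 (o = 5*4 - 3 = 20 - 3 = 17)
Y(X) = -136 + 17*X (Y(X) = 17*(X + (-5 - 3)) = 17*(X - 8) = 17*(-8 + X) = -136 + 17*X)
D(O) = -273/2 + 17*O (D(O) = -1/2 + (-136 + 17*O) = -273/2 + 17*O)
17071 + D(5*(-5 + 6)) = 17071 + (-273/2 + 17*(5*(-5 + 6))) = 17071 + (-273/2 + 17*(5*1)) = 17071 + (-273/2 + 17*5) = 17071 + (-273/2 + 85) = 17071 - 103/2 = 34039/2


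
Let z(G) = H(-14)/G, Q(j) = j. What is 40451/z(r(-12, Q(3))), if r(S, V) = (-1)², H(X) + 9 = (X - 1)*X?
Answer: 40451/201 ≈ 201.25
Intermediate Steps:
H(X) = -9 + X*(-1 + X) (H(X) = -9 + (X - 1)*X = -9 + (-1 + X)*X = -9 + X*(-1 + X))
r(S, V) = 1
z(G) = 201/G (z(G) = (-9 + (-14)² - 1*(-14))/G = (-9 + 196 + 14)/G = 201/G)
40451/z(r(-12, Q(3))) = 40451/((201/1)) = 40451/((201*1)) = 40451/201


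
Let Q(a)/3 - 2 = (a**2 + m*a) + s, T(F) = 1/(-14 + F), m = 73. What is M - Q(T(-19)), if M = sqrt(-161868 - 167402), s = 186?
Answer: -202324/363 + I*sqrt(329270) ≈ -557.37 + 573.82*I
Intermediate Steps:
Q(a) = 564 + 3*a**2 + 219*a (Q(a) = 6 + 3*((a**2 + 73*a) + 186) = 6 + 3*(186 + a**2 + 73*a) = 6 + (558 + 3*a**2 + 219*a) = 564 + 3*a**2 + 219*a)
M = I*sqrt(329270) (M = sqrt(-329270) = I*sqrt(329270) ≈ 573.82*I)
M - Q(T(-19)) = I*sqrt(329270) - (564 + 3*(1/(-14 - 19))**2 + 219/(-14 - 19)) = I*sqrt(329270) - (564 + 3*(1/(-33))**2 + 219/(-33)) = I*sqrt(329270) - (564 + 3*(-1/33)**2 + 219*(-1/33)) = I*sqrt(329270) - (564 + 3*(1/1089) - 73/11) = I*sqrt(329270) - (564 + 1/363 - 73/11) = I*sqrt(329270) - 1*202324/363 = I*sqrt(329270) - 202324/363 = -202324/363 + I*sqrt(329270)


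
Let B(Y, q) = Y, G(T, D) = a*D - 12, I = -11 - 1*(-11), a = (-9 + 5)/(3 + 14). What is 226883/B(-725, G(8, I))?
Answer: -226883/725 ≈ -312.94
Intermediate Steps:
a = -4/17 ≈ -0.23529
I = 0 (I = -11 + 11 = 0)
G(T, D) = -12 - 4*D/17 (G(T, D) = -4*D/17 - 12 = -12 - 4*D/17)
226883/B(-725, G(8, I)) = 226883/(-725) = 226883*(-1/725) = -226883/725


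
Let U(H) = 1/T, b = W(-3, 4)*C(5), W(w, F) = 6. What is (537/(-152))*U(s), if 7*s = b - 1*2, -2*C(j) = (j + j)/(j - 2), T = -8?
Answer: 537/1216 ≈ 0.44161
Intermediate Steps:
C(j) = -j/(-2 + j) (C(j) = -(j + j)/(2*(j - 2)) = -2*j/(2*(-2 + j)) = -j/(-2 + j))
b = -10 (b = 6*(-1*5/(-2 + 5)) = 6*(-1*5/3) = 6*(-1*5*1/3) = 6*(-5/3) = -10)
s = -12/7 (s = (-10 - 1*2)/7 = (-10 - 2)/7 = (1/7)*(-12) = -12/7 ≈ -1.7143)
U(H) = -1/8 (U(H) = 1/(-8) = -1/8)
(537/(-152))*U(s) = (537/(-152))*(-1/8) = (537*(-1/152))*(-1/8) = -537/152*(-1/8) = 537/1216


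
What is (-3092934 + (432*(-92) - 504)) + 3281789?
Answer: 148607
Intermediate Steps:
(-3092934 + (432*(-92) - 504)) + 3281789 = (-3092934 + (-39744 - 504)) + 3281789 = (-3092934 - 40248) + 3281789 = -3133182 + 3281789 = 148607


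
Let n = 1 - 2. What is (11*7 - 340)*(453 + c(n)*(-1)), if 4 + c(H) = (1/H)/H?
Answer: -119928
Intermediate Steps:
n = -1
c(H) = -4 + H⁻² (c(H) = -4 + (1/H)/H = -4 + 1/(H*H) = -4 + H⁻²)
(11*7 - 340)*(453 + c(n)*(-1)) = (11*7 - 340)*(453 + (-4 + (-1)⁻²)*(-1)) = (77 - 340)*(453 + (-4 + 1)*(-1)) = -263*(453 - 3*(-1)) = -263*(453 + 3) = -263*456 = -119928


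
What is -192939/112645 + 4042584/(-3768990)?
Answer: -39418734543/14151929285 ≈ -2.7854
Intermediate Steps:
-192939/112645 + 4042584/(-3768990) = -192939*1/112645 + 4042584*(-1/3768990) = -192939/112645 - 673764/628165 = -39418734543/14151929285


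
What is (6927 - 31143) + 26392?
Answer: 2176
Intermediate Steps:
(6927 - 31143) + 26392 = -24216 + 26392 = 2176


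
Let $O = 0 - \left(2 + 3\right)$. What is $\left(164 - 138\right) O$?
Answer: $-130$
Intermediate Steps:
$O = -5$ ($O = 0 - 5 = -5$)
$\left(164 - 138\right) O = \left(164 - 138\right) \left(-5\right) = 26 \left(-5\right) = -130$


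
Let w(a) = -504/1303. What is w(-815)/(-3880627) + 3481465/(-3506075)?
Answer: -3520775247259073/3545663481931915 ≈ -0.99298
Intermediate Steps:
w(a) = -504/1303 (w(a) = -504*1/1303 = -504/1303)
w(-815)/(-3880627) + 3481465/(-3506075) = -504/1303/(-3880627) + 3481465/(-3506075) = -504/1303*(-1/3880627) + 3481465*(-1/3506075) = 504/5056456981 - 696293/701215 = -3520775247259073/3545663481931915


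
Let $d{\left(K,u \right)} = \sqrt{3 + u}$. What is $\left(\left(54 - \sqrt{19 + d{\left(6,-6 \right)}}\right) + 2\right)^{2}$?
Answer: $\left(56 - \sqrt{19 + i \sqrt{3}}\right)^{2} \approx 2666.3 - 20.5 i$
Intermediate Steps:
$\left(\left(54 - \sqrt{19 + d{\left(6,-6 \right)}}\right) + 2\right)^{2} = \left(\left(54 - \sqrt{19 + \sqrt{3 - 6}}\right) + 2\right)^{2} = \left(\left(54 - \sqrt{19 + \sqrt{-3}}\right) + 2\right)^{2} = \left(\left(54 - \sqrt{19 + i \sqrt{3}}\right) + 2\right)^{2} = \left(56 - \sqrt{19 + i \sqrt{3}}\right)^{2}$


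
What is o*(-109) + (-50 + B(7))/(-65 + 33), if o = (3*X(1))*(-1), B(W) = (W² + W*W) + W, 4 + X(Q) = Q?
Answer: -31447/32 ≈ -982.72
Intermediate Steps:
X(Q) = -4 + Q
B(W) = W + 2*W² (B(W) = (W² + W²) + W = 2*W² + W = W + 2*W²)
o = 9 (o = (3*(-4 + 1))*(-1) = (3*(-3))*(-1) = -9*(-1) = 9)
o*(-109) + (-50 + B(7))/(-65 + 33) = 9*(-109) + (-50 + 7*(1 + 2*7))/(-65 + 33) = -981 + (-50 + 7*(1 + 14))/(-32) = -981 + (-50 + 7*15)*(-1/32) = -981 + (-50 + 105)*(-1/32) = -981 + 55*(-1/32) = -981 - 55/32 = -31447/32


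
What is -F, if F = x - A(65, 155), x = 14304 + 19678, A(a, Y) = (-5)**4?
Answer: -33357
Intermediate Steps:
A(a, Y) = 625
x = 33982
F = 33357 (F = 33982 - 1*625 = 33982 - 625 = 33357)
-F = -1*33357 = -33357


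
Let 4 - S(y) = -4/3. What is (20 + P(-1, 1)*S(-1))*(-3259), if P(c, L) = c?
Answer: -143396/3 ≈ -47799.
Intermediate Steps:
S(y) = 16/3 (S(y) = 4 - (-4)/3 = 4 - 1*(-4/3) = 4 + 4/3 = 16/3)
(20 + P(-1, 1)*S(-1))*(-3259) = (20 - 1*16/3)*(-3259) = (20 - 16/3)*(-3259) = (44/3)*(-3259) = -143396/3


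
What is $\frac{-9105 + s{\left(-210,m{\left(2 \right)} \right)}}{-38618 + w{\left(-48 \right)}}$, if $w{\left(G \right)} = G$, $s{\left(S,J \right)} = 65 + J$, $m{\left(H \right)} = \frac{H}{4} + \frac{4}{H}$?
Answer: $\frac{18075}{77332} \approx 0.23373$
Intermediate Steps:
$m{\left(H \right)} = \frac{4}{H} + \frac{H}{4}$ ($m{\left(H \right)} = H \frac{1}{4} + \frac{4}{H} = \frac{H}{4} + \frac{4}{H} = \frac{4}{H} + \frac{H}{4}$)
$\frac{-9105 + s{\left(-210,m{\left(2 \right)} \right)}}{-38618 + w{\left(-48 \right)}} = \frac{-9105 + \left(65 + \left(\frac{4}{2} + \frac{1}{4} \cdot 2\right)\right)}{-38618 - 48} = \frac{-9105 + \left(65 + \left(4 \cdot \frac{1}{2} + \frac{1}{2}\right)\right)}{-38666} = \left(-9105 + \left(65 + \left(2 + \frac{1}{2}\right)\right)\right) \left(- \frac{1}{38666}\right) = \left(-9105 + \left(65 + \frac{5}{2}\right)\right) \left(- \frac{1}{38666}\right) = \left(-9105 + \frac{135}{2}\right) \left(- \frac{1}{38666}\right) = \left(- \frac{18075}{2}\right) \left(- \frac{1}{38666}\right) = \frac{18075}{77332}$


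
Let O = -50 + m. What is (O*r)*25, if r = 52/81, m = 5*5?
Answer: -32500/81 ≈ -401.23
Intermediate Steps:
m = 25
O = -25 (O = -50 + 25 = -25)
r = 52/81 (r = 52*(1/81) = 52/81 ≈ 0.64198)
(O*r)*25 = -25*52/81*25 = -1300/81*25 = -32500/81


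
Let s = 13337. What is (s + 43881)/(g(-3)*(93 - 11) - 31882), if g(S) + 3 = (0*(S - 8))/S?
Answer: -28609/16064 ≈ -1.7809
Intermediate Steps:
g(S) = -3 (g(S) = -3 + (0*(S - 8))/S = -3 + (0*(-8 + S))/S = -3 + 0/S = -3 + 0 = -3)
(s + 43881)/(g(-3)*(93 - 11) - 31882) = (13337 + 43881)/(-3*(93 - 11) - 31882) = 57218/(-3*82 - 31882) = 57218/(-246 - 31882) = 57218/(-32128) = 57218*(-1/32128) = -28609/16064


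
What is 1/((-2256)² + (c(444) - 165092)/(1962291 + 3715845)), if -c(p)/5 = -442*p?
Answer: 1419534/7224769600261 ≈ 1.9648e-7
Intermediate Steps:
c(p) = 2210*p (c(p) = -(-2210)*p = 2210*p)
1/((-2256)² + (c(444) - 165092)/(1962291 + 3715845)) = 1/((-2256)² + (2210*444 - 165092)/(1962291 + 3715845)) = 1/(5089536 + (981240 - 165092)/5678136) = 1/(5089536 + 816148*(1/5678136)) = 1/(5089536 + 204037/1419534) = 1/(7224769600261/1419534) = 1419534/7224769600261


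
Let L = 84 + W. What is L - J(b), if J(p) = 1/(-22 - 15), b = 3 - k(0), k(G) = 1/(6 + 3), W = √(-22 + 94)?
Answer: 3109/37 + 6*√2 ≈ 92.512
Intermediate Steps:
W = 6*√2 (W = √72 = 6*√2 ≈ 8.4853)
k(G) = ⅑ (k(G) = 1/9 = ⅑)
b = 26/9 (b = 3 - 1*⅑ = 3 - ⅑ = 26/9 ≈ 2.8889)
J(p) = -1/37 (J(p) = 1/(-37) = -1/37)
L = 84 + 6*√2 ≈ 92.485
L - J(b) = (84 + 6*√2) - 1*(-1/37) = (84 + 6*√2) + 1/37 = 3109/37 + 6*√2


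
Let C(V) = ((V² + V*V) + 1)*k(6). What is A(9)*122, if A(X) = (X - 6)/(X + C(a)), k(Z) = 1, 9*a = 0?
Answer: 183/5 ≈ 36.600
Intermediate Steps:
a = 0 (a = (⅑)*0 = 0)
C(V) = 1 + 2*V² (C(V) = ((V² + V*V) + 1)*1 = ((V² + V²) + 1)*1 = (2*V² + 1)*1 = (1 + 2*V²)*1 = 1 + 2*V²)
A(X) = (-6 + X)/(1 + X) (A(X) = (X - 6)/(X + (1 + 2*0²)) = (-6 + X)/(X + (1 + 2*0)) = (-6 + X)/(X + (1 + 0)) = (-6 + X)/(X + 1) = (-6 + X)/(1 + X))
A(9)*122 = ((-6 + 9)/(1 + 9))*122 = (3/10)*122 = 183/5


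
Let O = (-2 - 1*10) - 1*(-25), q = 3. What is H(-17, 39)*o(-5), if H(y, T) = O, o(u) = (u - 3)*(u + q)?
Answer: 208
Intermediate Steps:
o(u) = (-3 + u)*(3 + u) (o(u) = (u - 3)*(u + 3) = (-3 + u)*(3 + u))
O = 13 (O = (-2 - 10) + 25 = -12 + 25 = 13)
H(y, T) = 13
H(-17, 39)*o(-5) = 13*(-9 + (-5)²) = 13*(-9 + 25) = 13*16 = 208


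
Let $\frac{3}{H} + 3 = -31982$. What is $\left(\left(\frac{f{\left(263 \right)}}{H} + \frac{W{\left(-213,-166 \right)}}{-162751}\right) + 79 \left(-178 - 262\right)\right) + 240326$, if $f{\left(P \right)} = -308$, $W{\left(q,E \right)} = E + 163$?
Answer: $\frac{1703690162587}{488253} \approx 3.4894 \cdot 10^{6}$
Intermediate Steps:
$H = - \frac{3}{31985}$ ($H = \frac{3}{-3 - 31982} = \frac{3}{-31985} = 3 \left(- \frac{1}{31985}\right) = - \frac{3}{31985} \approx -9.3794 \cdot 10^{-5}$)
$W{\left(q,E \right)} = 163 + E$
$\left(\left(\frac{f{\left(263 \right)}}{H} + \frac{W{\left(-213,-166 \right)}}{-162751}\right) + 79 \left(-178 - 262\right)\right) + 240326 = \left(\left(- \frac{308}{- \frac{3}{31985}} + \frac{163 - 166}{-162751}\right) + 79 \left(-178 - 262\right)\right) + 240326 = \left(\left(\left(-308\right) \left(- \frac{31985}{3}\right) - - \frac{3}{162751}\right) + 79 \left(-440\right)\right) + 240326 = \left(\left(\frac{9851380}{3} + \frac{3}{162751}\right) - 34760\right) + 240326 = \left(\frac{1603321946389}{488253} - 34760\right) + 240326 = \frac{1586350272109}{488253} + 240326 = \frac{1703690162587}{488253}$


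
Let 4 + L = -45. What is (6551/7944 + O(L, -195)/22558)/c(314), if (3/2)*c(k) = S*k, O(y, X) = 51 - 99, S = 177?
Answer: 73698073/3319873131552 ≈ 2.2199e-5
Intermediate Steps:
L = -49 (L = -4 - 45 = -49)
O(y, X) = -48
c(k) = 118*k (c(k) = 2*(177*k)/3 = 118*k)
(6551/7944 + O(L, -195)/22558)/c(314) = (6551/7944 - 48/22558)/((118*314)) = (6551*(1/7944) - 48*1/22558)/37052 = (6551/7944 - 24/11279)*(1/37052) = (73698073/89600376)*(1/37052) = 73698073/3319873131552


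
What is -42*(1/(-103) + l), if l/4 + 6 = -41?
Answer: 813330/103 ≈ 7896.4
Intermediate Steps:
l = -188 (l = -24 + 4*(-41) = -24 - 164 = -188)
-42*(1/(-103) + l) = -42*(1/(-103) - 188) = -42*(-1/103 - 188) = -42*(-19365/103) = 813330/103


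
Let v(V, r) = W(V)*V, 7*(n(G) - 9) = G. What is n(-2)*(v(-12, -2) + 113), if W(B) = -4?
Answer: 1403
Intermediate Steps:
n(G) = 9 + G/7
v(V, r) = -4*V
n(-2)*(v(-12, -2) + 113) = (9 + (⅐)*(-2))*(-4*(-12) + 113) = (9 - 2/7)*(48 + 113) = (61/7)*161 = 1403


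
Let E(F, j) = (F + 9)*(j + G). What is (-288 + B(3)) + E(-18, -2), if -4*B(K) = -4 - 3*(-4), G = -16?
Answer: -128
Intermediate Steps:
B(K) = -2 (B(K) = -(-4 - 3*(-4))/4 = -(-4 + 12)/4 = -1/4*8 = -2)
E(F, j) = (-16 + j)*(9 + F) (E(F, j) = (F + 9)*(j - 16) = (9 + F)*(-16 + j) = (-16 + j)*(9 + F))
(-288 + B(3)) + E(-18, -2) = (-288 - 2) + (-144 - 16*(-18) + 9*(-2) - 18*(-2)) = -290 + (-144 + 288 - 18 + 36) = -290 + 162 = -128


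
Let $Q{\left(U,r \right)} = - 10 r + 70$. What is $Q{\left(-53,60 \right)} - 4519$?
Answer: $-5049$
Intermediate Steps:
$Q{\left(U,r \right)} = 70 - 10 r$
$Q{\left(-53,60 \right)} - 4519 = \left(70 - 600\right) - 4519 = -530 - 4519 = -5049$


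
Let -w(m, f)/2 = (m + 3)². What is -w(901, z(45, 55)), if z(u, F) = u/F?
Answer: 1634432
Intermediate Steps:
w(m, f) = -2*(3 + m)² (w(m, f) = -2*(m + 3)² = -2*(3 + m)²)
-w(901, z(45, 55)) = -(-2)*(3 + 901)² = -(-2)*904² = -(-2)*817216 = -1*(-1634432) = 1634432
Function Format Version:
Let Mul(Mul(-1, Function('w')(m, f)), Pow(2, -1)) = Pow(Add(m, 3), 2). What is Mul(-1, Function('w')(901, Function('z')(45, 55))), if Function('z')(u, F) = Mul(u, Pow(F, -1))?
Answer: 1634432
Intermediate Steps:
Function('w')(m, f) = Mul(-2, Pow(Add(3, m), 2)) (Function('w')(m, f) = Mul(-2, Pow(Add(m, 3), 2)) = Mul(-2, Pow(Add(3, m), 2)))
Mul(-1, Function('w')(901, Function('z')(45, 55))) = Mul(-1, Mul(-2, Pow(Add(3, 901), 2))) = Mul(-1, Mul(-2, Pow(904, 2))) = Mul(-1, Mul(-2, 817216)) = Mul(-1, -1634432) = 1634432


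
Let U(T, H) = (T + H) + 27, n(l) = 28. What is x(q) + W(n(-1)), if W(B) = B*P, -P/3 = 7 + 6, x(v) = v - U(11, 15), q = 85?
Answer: -1060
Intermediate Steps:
U(T, H) = 27 + H + T (U(T, H) = (H + T) + 27 = 27 + H + T)
x(v) = -53 + v (x(v) = v - (27 + 15 + 11) = v - 1*53 = v - 53 = -53 + v)
P = -39 (P = -3*(7 + 6) = -3*13 = -39)
W(B) = -39*B (W(B) = B*(-39) = -39*B)
x(q) + W(n(-1)) = (-53 + 85) - 39*28 = 32 - 1092 = -1060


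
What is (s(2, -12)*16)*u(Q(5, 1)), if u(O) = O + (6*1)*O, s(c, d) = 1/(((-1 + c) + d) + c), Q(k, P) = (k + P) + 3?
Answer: -112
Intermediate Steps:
Q(k, P) = 3 + P + k (Q(k, P) = (P + k) + 3 = 3 + P + k)
s(c, d) = 1/(-1 + d + 2*c) (s(c, d) = 1/((-1 + c + d) + c) = 1/(-1 + d + 2*c))
u(O) = 7*O (u(O) = O + 6*O = 7*O)
(s(2, -12)*16)*u(Q(5, 1)) = (16/(-1 - 12 + 2*2))*(7*(3 + 1 + 5)) = (16/(-1 - 12 + 4))*(7*9) = (16/(-9))*63 = -1/9*16*63 = -16/9*63 = -112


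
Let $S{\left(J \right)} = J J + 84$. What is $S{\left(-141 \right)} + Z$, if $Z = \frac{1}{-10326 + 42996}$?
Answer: $\frac{652256551}{32670} \approx 19965.0$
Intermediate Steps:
$S{\left(J \right)} = 84 + J^{2}$ ($S{\left(J \right)} = J^{2} + 84 = 84 + J^{2}$)
$Z = \frac{1}{32670} \approx 3.0609 \cdot 10^{-5}$
$S{\left(-141 \right)} + Z = \left(84 + \left(-141\right)^{2}\right) + \frac{1}{32670} = \left(84 + 19881\right) + \frac{1}{32670} = 19965 + \frac{1}{32670} = \frac{652256551}{32670}$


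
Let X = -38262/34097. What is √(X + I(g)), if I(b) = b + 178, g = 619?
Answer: √18883507991/4871 ≈ 28.211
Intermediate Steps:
X = -5466/4871 (X = -38262*1/34097 = -5466/4871 ≈ -1.1222)
I(b) = 178 + b
√(X + I(g)) = √(-5466/4871 + (178 + 619)) = √(-5466/4871 + 797) = √(3876721/4871) = √18883507991/4871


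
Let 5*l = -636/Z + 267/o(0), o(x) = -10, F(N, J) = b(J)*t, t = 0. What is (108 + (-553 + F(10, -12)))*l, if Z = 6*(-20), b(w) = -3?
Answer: 9523/5 ≈ 1904.6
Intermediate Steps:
F(N, J) = 0 (F(N, J) = -3*0 = 0)
Z = -120
l = -107/25 (l = (-636/(-120) + 267/(-10))/5 = (-636*(-1/120) + 267*(-⅒))/5 = (53/10 - 267/10)/5 = (⅕)*(-107/5) = -107/25 ≈ -4.2800)
(108 + (-553 + F(10, -12)))*l = (108 + (-553 + 0))*(-107/25) = (108 - 553)*(-107/25) = -445*(-107/25) = 9523/5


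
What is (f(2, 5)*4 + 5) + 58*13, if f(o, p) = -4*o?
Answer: 727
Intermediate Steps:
(f(2, 5)*4 + 5) + 58*13 = (-4*2*4 + 5) + 58*13 = (-8*4 + 5) + 754 = (-32 + 5) + 754 = -27 + 754 = 727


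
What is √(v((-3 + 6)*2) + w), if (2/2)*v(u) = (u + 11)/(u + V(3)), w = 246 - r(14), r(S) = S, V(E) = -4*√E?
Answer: √(-2818 + 1856*√3)/(2*√(-3 + 2*√3)) ≈ 14.618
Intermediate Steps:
w = 232 (w = 246 - 1*14 = 246 - 14 = 232)
v(u) = (11 + u)/(u - 4*√3) (v(u) = (u + 11)/(u - 4*√3) = (11 + u)/(u - 4*√3))
√(v((-3 + 6)*2) + w) = √((11 + (-3 + 6)*2)/((-3 + 6)*2 - 4*√3) + 232) = √((11 + 3*2)/(3*2 - 4*√3) + 232) = √((11 + 6)/(6 - 4*√3) + 232) = √(17/(6 - 4*√3) + 232) = √(232 + 17/(6 - 4*√3))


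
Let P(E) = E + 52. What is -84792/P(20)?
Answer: -3533/3 ≈ -1177.7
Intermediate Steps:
P(E) = 52 + E
-84792/P(20) = -84792/(52 + 20) = -84792/72 = -84792*1/72 = -3533/3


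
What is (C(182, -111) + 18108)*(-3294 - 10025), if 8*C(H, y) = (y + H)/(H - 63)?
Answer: -229604735953/952 ≈ -2.4118e+8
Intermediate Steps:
C(H, y) = (H + y)/(8*(-63 + H)) (C(H, y) = ((y + H)/(H - 63))/8 = ((H + y)/(-63 + H))/8 = (H + y)/(8*(-63 + H)))
(C(182, -111) + 18108)*(-3294 - 10025) = ((182 - 111)/(8*(-63 + 182)) + 18108)*(-3294 - 10025) = ((1/8)*71/119 + 18108)*(-13319) = ((1/8)*(1/119)*71 + 18108)*(-13319) = (71/952 + 18108)*(-13319) = (17238887/952)*(-13319) = -229604735953/952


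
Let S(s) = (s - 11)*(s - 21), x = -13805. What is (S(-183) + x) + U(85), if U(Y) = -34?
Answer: 25737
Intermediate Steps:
S(s) = (-21 + s)*(-11 + s) (S(s) = (-11 + s)*(-21 + s) = (-21 + s)*(-11 + s))
(S(-183) + x) + U(85) = ((231 + (-183)² - 32*(-183)) - 13805) - 34 = ((231 + 33489 + 5856) - 13805) - 34 = (39576 - 13805) - 34 = 25771 - 34 = 25737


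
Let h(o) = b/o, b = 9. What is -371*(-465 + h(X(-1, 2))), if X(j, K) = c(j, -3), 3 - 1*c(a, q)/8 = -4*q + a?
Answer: 11044299/64 ≈ 1.7257e+5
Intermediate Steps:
c(a, q) = 24 - 8*a + 32*q (c(a, q) = 24 - 8*(-4*q + a) = 24 - 8*(a - 4*q) = 24 + (-8*a + 32*q) = 24 - 8*a + 32*q)
X(j, K) = -72 - 8*j (X(j, K) = 24 - 8*j + 32*(-3) = 24 - 8*j - 96 = -72 - 8*j)
h(o) = 9/o
-371*(-465 + h(X(-1, 2))) = -371*(-465 + 9/(-72 - 8*(-1))) = -371*(-465 + 9/(-72 + 8)) = -371*(-465 + 9/(-64)) = -371*(-465 + 9*(-1/64)) = -371*(-465 - 9/64) = -371*(-29769/64) = 11044299/64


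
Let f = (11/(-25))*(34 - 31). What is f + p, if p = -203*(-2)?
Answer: 10117/25 ≈ 404.68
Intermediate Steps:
p = 406
f = -33/25 (f = (11*(-1/25))*3 = -11/25*3 = -33/25 ≈ -1.3200)
f + p = -33/25 + 406 = 10117/25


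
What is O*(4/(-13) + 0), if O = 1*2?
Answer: -8/13 ≈ -0.61539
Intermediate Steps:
O = 2
O*(4/(-13) + 0) = 2*(4/(-13) + 0) = 2*(4*(-1/13) + 0) = 2*(-4/13 + 0) = 2*(-4/13) = -8/13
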